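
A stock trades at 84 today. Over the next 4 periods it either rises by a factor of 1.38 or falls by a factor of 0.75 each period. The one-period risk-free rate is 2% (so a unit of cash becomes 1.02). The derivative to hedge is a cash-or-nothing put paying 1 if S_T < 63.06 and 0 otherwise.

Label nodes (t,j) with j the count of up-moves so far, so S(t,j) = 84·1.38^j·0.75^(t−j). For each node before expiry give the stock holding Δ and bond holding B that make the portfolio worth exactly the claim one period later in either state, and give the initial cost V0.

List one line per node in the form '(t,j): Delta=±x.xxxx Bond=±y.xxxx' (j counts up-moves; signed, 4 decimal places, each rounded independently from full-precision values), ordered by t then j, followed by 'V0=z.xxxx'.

The replicating-portfolio and risk-neutral prices coincide; use p* = (1.02−0.75)/(1.38−0.75) = 0.4286 for the latter.
Terminal payoffs: V(4,0)=1.0000, V(4,1)=1.0000, V(4,2)=0.0000, V(4,3)=0.0000, V(4,4)=0.0000
(3,0): S=35.4375. Δ = (V_up−V_dn)/(S_up−S_dn) = (1.0000−1.0000)/(48.9037−26.5781) = 0.0000. V = [p*·1.0000 + (1−p*)·1.0000]/1.02 = 0.9804. B = V − Δ·S = 0.9804.
(3,1): S=65.2050. Δ = (V_up−V_dn)/(S_up−S_dn) = (0.0000−1.0000)/(89.9829−48.9038) = -0.0243. V = [p*·0.0000 + (1−p*)·1.0000]/1.02 = 0.5602. B = V − Δ·S = 2.1475.
(3,2): S=119.9772. Δ = (V_up−V_dn)/(S_up−S_dn) = (0.0000−0.0000)/(165.5685−89.9829) = 0.0000. V = [p*·0.0000 + (1−p*)·0.0000]/1.02 = 0.0000. B = V − Δ·S = 0.0000.
(3,3): S=220.7580. Δ = (V_up−V_dn)/(S_up−S_dn) = (0.0000−0.0000)/(304.6461−165.5685) = 0.0000. V = [p*·0.0000 + (1−p*)·0.0000]/1.02 = 0.0000. B = V − Δ·S = 0.0000.
(2,0): S=47.2500. Δ = (V_up−V_dn)/(S_up−S_dn) = (0.5602−0.9804)/(65.2050−35.4375) = -0.0141. V = [p*·0.5602 + (1−p*)·0.9804]/1.02 = 0.7846. B = V − Δ·S = 1.4516.
(2,1): S=86.9400. Δ = (V_up−V_dn)/(S_up−S_dn) = (0.0000−0.5602)/(119.9772−65.2050) = -0.0102. V = [p*·0.0000 + (1−p*)·0.5602]/1.02 = 0.3139. B = V − Δ·S = 1.2031.
(2,2): S=159.9696. Δ = (V_up−V_dn)/(S_up−S_dn) = (0.0000−0.0000)/(220.7580−119.9772) = 0.0000. V = [p*·0.0000 + (1−p*)·0.0000]/1.02 = 0.0000. B = V − Δ·S = 0.0000.
(1,0): S=63.0000. Δ = (V_up−V_dn)/(S_up−S_dn) = (0.3139−0.7846)/(86.9400−47.2500) = -0.0119. V = [p*·0.3139 + (1−p*)·0.7846]/1.02 = 0.5714. B = V − Δ·S = 1.3187.
(1,1): S=115.9200. Δ = (V_up−V_dn)/(S_up−S_dn) = (0.0000−0.3139)/(159.9696−86.9400) = -0.0043. V = [p*·0.0000 + (1−p*)·0.3139]/1.02 = 0.1758. B = V − Δ·S = 0.6740.
(0,0): S=84.0000. Δ = (V_up−V_dn)/(S_up−S_dn) = (0.1758−0.5714)/(115.9200−63.0000) = -0.0075. V = [p*·0.1758 + (1−p*)·0.5714]/1.02 = 0.3940. B = V − Δ·S = 1.0220.
Check: Δ(0,0)·S0 + B(0,0) = 0.3940 = V0.

(0,0): Delta=-0.0075 Bond=1.0220
(1,0): Delta=-0.0119 Bond=1.3187
(1,1): Delta=-0.0043 Bond=0.6740
(2,0): Delta=-0.0141 Bond=1.4516
(2,1): Delta=-0.0102 Bond=1.2031
(2,2): Delta=0.0000 Bond=0.0000
(3,0): Delta=0.0000 Bond=0.9804
(3,1): Delta=-0.0243 Bond=2.1475
(3,2): Delta=0.0000 Bond=0.0000
(3,3): Delta=0.0000 Bond=0.0000
V0=0.3940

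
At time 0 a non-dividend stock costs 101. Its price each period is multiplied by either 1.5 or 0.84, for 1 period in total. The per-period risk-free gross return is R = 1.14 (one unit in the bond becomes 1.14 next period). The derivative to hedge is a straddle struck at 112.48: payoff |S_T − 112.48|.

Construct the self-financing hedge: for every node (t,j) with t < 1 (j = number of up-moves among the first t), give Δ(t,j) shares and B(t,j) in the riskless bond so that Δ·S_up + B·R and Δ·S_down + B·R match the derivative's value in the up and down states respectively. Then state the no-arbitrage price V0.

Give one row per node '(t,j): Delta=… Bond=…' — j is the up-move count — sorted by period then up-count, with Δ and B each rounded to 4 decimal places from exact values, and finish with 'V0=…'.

Risk-neutral probability p* = (R−d)/(u−d) = (1.14−0.84)/(1.5−0.84) = 0.4545.
At expiry t=1: V(1,0)=27.6400, V(1,1)=39.0200
  t=0,j=0: stock 101.0000 → up 151.5000 (V=39.0200), down 84.8400 (V=27.6400). Price 28.7831; hedge Δ=0.1707, bond B=11.5407.
Self-financing check: at every node Δ·S+B equals the discounted successor values.

(0,0): Delta=0.1707 Bond=11.5407
V0=28.7831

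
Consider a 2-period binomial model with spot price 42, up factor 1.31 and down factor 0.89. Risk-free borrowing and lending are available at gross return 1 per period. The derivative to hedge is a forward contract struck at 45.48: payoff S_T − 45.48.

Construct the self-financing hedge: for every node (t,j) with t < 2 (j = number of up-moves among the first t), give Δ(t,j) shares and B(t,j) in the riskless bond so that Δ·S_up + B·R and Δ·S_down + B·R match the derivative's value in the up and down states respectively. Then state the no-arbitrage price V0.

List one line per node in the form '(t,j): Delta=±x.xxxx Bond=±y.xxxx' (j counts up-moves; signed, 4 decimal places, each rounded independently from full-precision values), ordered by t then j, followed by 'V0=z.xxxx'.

(0,0): Delta=1.0000 Bond=-45.4800
(1,0): Delta=1.0000 Bond=-45.4800
(1,1): Delta=1.0000 Bond=-45.4800
V0=-3.4800

Under the risk-neutral measure, an up-move has probability p* = (R−d)/(u−d) = 0.2619 and values discount at R = 1.
Terminal values V(2,·): V(2,0)=-12.2118, V(2,1)=3.4878, V(2,2)=26.5962
(1,0): S=37.3800. Δ = (V_up−V_dn)/(S_up−S_dn) = (3.4878−-12.2118)/(48.9678−33.2682) = 1.0000. V = [p*·3.4878 + (1−p*)·-12.2118]/1 = -8.1000. B = V − Δ·S = -45.4800.
(1,1): S=55.0200. Δ = (V_up−V_dn)/(S_up−S_dn) = (26.5962−3.4878)/(72.0762−48.9678) = 1.0000. V = [p*·26.5962 + (1−p*)·3.4878]/1 = 9.5400. B = V − Δ·S = -45.4800.
(0,0): S=42.0000. Δ = (V_up−V_dn)/(S_up−S_dn) = (9.5400−-8.1000)/(55.0200−37.3800) = 1.0000. V = [p*·9.5400 + (1−p*)·-8.1000]/1 = -3.4800. B = V − Δ·S = -45.4800.
Each (Δ,B) replicates both successor values, so the strategy is self-financing and V0 is arbitrage-free.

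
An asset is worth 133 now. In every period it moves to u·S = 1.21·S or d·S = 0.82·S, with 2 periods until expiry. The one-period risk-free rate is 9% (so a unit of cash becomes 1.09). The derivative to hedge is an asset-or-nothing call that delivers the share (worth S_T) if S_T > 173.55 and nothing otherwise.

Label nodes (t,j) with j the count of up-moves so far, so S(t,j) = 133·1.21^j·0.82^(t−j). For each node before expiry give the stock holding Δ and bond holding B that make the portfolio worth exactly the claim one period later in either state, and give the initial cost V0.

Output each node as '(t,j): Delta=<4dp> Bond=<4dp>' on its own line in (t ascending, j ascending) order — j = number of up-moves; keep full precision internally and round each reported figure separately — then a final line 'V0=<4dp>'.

(0,0): Delta=2.3844 Bond=-238.5711
(1,0): Delta=0.0000 Bond=0.0000
(1,1): Delta=3.1026 Bond=-375.6169
V0=78.5539

Since d<R<u, set p* = (R−d)/(u−d) = 0.6923; price each node as the discounted p*-expectation of its children.
Payoff layer (t=2): V(2,0)=0.0000, V(2,1)=0.0000, V(2,2)=194.7253
(1,0): S=109.0600. Δ = (V_up−V_dn)/(S_up−S_dn) = (0.0000−0.0000)/(131.9626−89.4292) = 0.0000. V = [p*·0.0000 + (1−p*)·0.0000]/1.09 = 0.0000. B = V − Δ·S = 0.0000.
(1,1): S=160.9300. Δ = (V_up−V_dn)/(S_up−S_dn) = (194.7253−0.0000)/(194.7253−131.9626) = 3.1026. V = [p*·194.7253 + (1−p*)·0.0000]/1.09 = 123.6787. B = V − Δ·S = -375.6169.
(0,0): S=133.0000. Δ = (V_up−V_dn)/(S_up−S_dn) = (123.6787−0.0000)/(160.9300−109.0600) = 2.3844. V = [p*·123.6787 + (1−p*)·0.0000]/1.09 = 78.5539. B = V − Δ·S = -238.5711.
Self-financing check: at every node Δ·S+B equals the discounted successor values.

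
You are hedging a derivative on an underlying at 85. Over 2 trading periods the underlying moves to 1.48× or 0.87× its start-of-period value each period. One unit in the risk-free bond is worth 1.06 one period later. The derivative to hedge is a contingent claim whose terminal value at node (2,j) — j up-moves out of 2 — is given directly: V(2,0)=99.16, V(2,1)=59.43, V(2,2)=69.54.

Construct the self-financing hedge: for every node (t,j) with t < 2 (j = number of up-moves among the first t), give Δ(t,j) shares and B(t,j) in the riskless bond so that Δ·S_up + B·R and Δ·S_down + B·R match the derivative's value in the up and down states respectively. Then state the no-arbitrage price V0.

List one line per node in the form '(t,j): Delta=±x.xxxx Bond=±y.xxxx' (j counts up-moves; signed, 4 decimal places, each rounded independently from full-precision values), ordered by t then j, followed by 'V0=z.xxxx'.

Risk-neutral probability p* = (R−d)/(u−d) = (1.06−0.87)/(1.48−0.87) = 0.3115.
At expiry t=2: V(2,0)=99.1600, V(2,1)=59.4300, V(2,2)=69.5400
  t=1,j=0: stock 73.9500 → up 109.4460 (V=59.4300), down 64.3365 (V=99.1600). Price 81.8727; hedge Δ=-0.8807, bond B=147.0039.
  t=1,j=1: stock 125.8000 → up 186.1840 (V=69.5400), down 109.4460 (V=59.4300). Price 59.0368; hedge Δ=0.1317, bond B=42.4630.
  t=0,j=0: stock 85.0000 → up 125.8000 (V=59.0368), down 73.9500 (V=81.8727). Price 70.5282; hedge Δ=-0.4404, bond B=107.9641.
Check: Δ(0,0)·S0 + B(0,0) = 70.5282 = V0.

(0,0): Delta=-0.4404 Bond=107.9641
(1,0): Delta=-0.8807 Bond=147.0039
(1,1): Delta=0.1317 Bond=42.4630
V0=70.5282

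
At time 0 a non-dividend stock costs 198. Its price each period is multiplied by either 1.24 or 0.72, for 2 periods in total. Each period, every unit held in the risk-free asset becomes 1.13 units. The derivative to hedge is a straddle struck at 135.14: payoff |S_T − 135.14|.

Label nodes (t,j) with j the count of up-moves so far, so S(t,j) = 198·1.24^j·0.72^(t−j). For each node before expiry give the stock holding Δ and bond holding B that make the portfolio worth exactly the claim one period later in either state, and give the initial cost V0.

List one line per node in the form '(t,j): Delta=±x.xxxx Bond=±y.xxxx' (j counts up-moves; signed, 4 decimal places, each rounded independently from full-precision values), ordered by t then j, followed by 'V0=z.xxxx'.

(0,0): Delta=0.8818 Bond=-80.1588
(1,0): Delta=0.1233 Bond=17.5617
(1,1): Delta=1.0000 Bond=-119.5929
V0=94.4432

Under the risk-neutral measure, an up-move has probability p* = (R−d)/(u−d) = 0.7885 and values discount at R = 1.13.
Payoff layer (t=2): V(2,0)=32.4968, V(2,1)=41.6344, V(2,2)=169.3048
  t=1,j=0: stock 142.5600 → up 176.7744 (V=41.6344), down 102.6432 (V=32.4968). Price 35.1340; hedge Δ=0.1233, bond B=17.5617.
  t=1,j=1: stock 245.5200 → up 304.4448 (V=169.3048), down 176.7744 (V=41.6344). Price 125.9271; hedge Δ=1.0000, bond B=-119.5929.
  t=0,j=0: stock 198.0000 → up 245.5200 (V=125.9271), down 142.5600 (V=35.1340). Price 94.4432; hedge Δ=0.8818, bond B=-80.1588.
Each (Δ,B) replicates both successor values, so the strategy is self-financing and V0 is arbitrage-free.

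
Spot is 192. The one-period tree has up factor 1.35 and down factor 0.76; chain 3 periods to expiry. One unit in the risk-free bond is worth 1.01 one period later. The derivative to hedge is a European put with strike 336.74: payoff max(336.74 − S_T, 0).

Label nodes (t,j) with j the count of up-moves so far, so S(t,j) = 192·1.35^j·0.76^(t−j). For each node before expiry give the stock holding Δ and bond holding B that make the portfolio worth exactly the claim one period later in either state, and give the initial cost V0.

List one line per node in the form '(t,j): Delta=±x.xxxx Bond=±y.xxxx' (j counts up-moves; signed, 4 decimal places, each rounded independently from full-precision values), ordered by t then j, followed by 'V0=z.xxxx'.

(0,0): Delta=-0.7892 Bond=296.3857
(1,0): Delta=-1.0000 Bond=330.1049
(1,1): Delta=-0.6279 Bond=257.5222
(2,0): Delta=-1.0000 Bond=333.4059
(2,1): Delta=-1.0000 Bond=333.4059
(2,2): Delta=-0.3429 Bond=160.3979
V0=144.8533

Under the risk-neutral measure, an up-move has probability p* = (R−d)/(u−d) = 0.4237 and values discount at R = 1.01.
Payoff layer (t=3): V(3,0)=252.4566, V(3,1)=187.0261, V(3,2)=70.8008, V(3,3)=0.0000
(2,0): S=110.8992. Δ = (V_up−V_dn)/(S_up−S_dn) = (187.0261−252.4566)/(149.7139−84.2834) = -1.0000. V = [p*·187.0261 + (1−p*)·252.4566]/1.01 = 222.5067. B = V − Δ·S = 333.4059.
(2,1): S=196.9920. Δ = (V_up−V_dn)/(S_up−S_dn) = (70.8008−187.0261)/(265.9392−149.7139) = -1.0000. V = [p*·70.8008 + (1−p*)·187.0261]/1.01 = 136.4139. B = V − Δ·S = 333.4059.
(2,2): S=349.9200. Δ = (V_up−V_dn)/(S_up−S_dn) = (0.0000−70.8008)/(472.3920−265.9392) = -0.3429. V = [p*·0.0000 + (1−p*)·70.8008]/1.01 = 40.3965. B = V − Δ·S = 160.3979.
(1,0): S=145.9200. Δ = (V_up−V_dn)/(S_up−S_dn) = (136.4139−222.5067)/(196.9920−110.8992) = -1.0000. V = [p*·136.4139 + (1−p*)·222.5067]/1.01 = 184.1849. B = V − Δ·S = 330.1049.
(1,1): S=259.2000. Δ = (V_up−V_dn)/(S_up−S_dn) = (40.3965−136.4139)/(349.9200−196.9920) = -0.6279. V = [p*·40.3965 + (1−p*)·136.4139]/1.01 = 94.7808. B = V − Δ·S = 257.5222.
(0,0): S=192.0000. Δ = (V_up−V_dn)/(S_up−S_dn) = (94.7808−184.1849)/(259.2000−145.9200) = -0.7892. V = [p*·94.7808 + (1−p*)·184.1849]/1.01 = 144.8533. B = V − Δ·S = 296.3857.
Check: Δ(0,0)·S0 + B(0,0) = 144.8533 = V0.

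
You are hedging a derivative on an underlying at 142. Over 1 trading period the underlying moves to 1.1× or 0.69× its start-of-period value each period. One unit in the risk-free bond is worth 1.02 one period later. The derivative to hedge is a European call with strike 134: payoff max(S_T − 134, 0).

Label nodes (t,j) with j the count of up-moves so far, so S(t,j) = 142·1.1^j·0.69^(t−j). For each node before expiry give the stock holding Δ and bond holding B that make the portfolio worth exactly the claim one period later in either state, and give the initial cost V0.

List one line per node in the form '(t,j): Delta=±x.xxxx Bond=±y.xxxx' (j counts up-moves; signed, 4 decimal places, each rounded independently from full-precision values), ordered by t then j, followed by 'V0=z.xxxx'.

(0,0): Delta=0.3813 Bond=-36.6284
V0=17.5179

The replicating-portfolio and risk-neutral prices coincide; use p* = (1.02−0.69)/(1.1−0.69) = 0.8049 for the latter.
Terminal payoffs: V(1,0)=0.0000, V(1,1)=22.2000
  t=0,j=0: stock 142.0000 → up 156.2000 (V=22.2000), down 97.9800 (V=0.0000). Price 17.5179; hedge Δ=0.3813, bond B=-36.6284.
Check: Δ(0,0)·S0 + B(0,0) = 17.5179 = V0.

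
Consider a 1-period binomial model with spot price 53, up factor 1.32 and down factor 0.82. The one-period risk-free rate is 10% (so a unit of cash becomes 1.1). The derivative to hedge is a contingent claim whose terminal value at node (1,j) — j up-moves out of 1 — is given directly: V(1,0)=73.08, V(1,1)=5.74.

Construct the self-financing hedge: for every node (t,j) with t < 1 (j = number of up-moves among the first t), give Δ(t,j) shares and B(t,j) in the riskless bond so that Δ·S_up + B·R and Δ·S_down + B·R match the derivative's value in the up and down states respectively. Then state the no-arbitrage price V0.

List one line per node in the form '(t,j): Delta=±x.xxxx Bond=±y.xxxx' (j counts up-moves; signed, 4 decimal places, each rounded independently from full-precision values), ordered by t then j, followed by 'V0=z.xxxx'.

Under the risk-neutral measure, an up-move has probability p* = (R−d)/(u−d) = 0.5600 and values discount at R = 1.1.
Terminal payoffs: V(1,0)=73.0800, V(1,1)=5.7400
  t=0,j=0: stock 53.0000 → up 69.9600 (V=5.7400), down 43.4600 (V=73.0800). Price 32.1542; hedge Δ=-2.5411, bond B=166.8342.
Check: Δ(0,0)·S0 + B(0,0) = 32.1542 = V0.

(0,0): Delta=-2.5411 Bond=166.8342
V0=32.1542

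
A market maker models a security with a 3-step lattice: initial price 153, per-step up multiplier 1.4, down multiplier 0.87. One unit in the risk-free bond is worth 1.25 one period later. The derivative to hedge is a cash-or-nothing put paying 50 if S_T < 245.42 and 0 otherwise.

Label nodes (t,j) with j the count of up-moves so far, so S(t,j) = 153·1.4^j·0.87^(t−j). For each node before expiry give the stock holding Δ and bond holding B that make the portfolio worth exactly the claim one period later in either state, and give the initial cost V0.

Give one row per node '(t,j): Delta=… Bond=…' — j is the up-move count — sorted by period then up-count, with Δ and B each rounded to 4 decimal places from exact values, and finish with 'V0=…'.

(0,0): Delta=-0.1602 Bond=29.4944
(1,0): Delta=-0.4065 Bond=69.6618
(1,1): Delta=-0.0997 Bond=23.9231
(2,0): Delta=0.0000 Bond=40.0000
(2,1): Delta=-0.5062 Bond=105.6604
(2,2): Delta=0.0000 Bond=0.0000
V0=4.9910

Risk-neutral probability p* = (R−d)/(u−d) = (1.25−0.87)/(1.4−0.87) = 0.7170.
Payoff layer (t=3): V(3,0)=50.0000, V(3,1)=50.0000, V(3,2)=0.0000, V(3,3)=0.0000
(2,0): S=115.8057. Δ = (V_up−V_dn)/(S_up−S_dn) = (50.0000−50.0000)/(162.1280−100.7510) = 0.0000. V = [p*·50.0000 + (1−p*)·50.0000]/1.25 = 40.0000. B = V − Δ·S = 40.0000.
(2,1): S=186.3540. Δ = (V_up−V_dn)/(S_up−S_dn) = (0.0000−50.0000)/(260.8956−162.1280) = -0.5062. V = [p*·0.0000 + (1−p*)·50.0000]/1.25 = 11.3208. B = V − Δ·S = 105.6604.
(2,2): S=299.8800. Δ = (V_up−V_dn)/(S_up−S_dn) = (0.0000−0.0000)/(419.8320−260.8956) = 0.0000. V = [p*·0.0000 + (1−p*)·0.0000]/1.25 = 0.0000. B = V − Δ·S = 0.0000.
(1,0): S=133.1100. Δ = (V_up−V_dn)/(S_up−S_dn) = (11.3208−40.0000)/(186.3540−115.8057) = -0.4065. V = [p*·11.3208 + (1−p*)·40.0000]/1.25 = 15.5500. B = V − Δ·S = 69.6618.
(1,1): S=214.2000. Δ = (V_up−V_dn)/(S_up−S_dn) = (0.0000−11.3208)/(299.8800−186.3540) = -0.0997. V = [p*·0.0000 + (1−p*)·11.3208]/1.25 = 2.5632. B = V − Δ·S = 23.9231.
(0,0): S=153.0000. Δ = (V_up−V_dn)/(S_up−S_dn) = (2.5632−15.5500)/(214.2000−133.1100) = -0.1602. V = [p*·2.5632 + (1−p*)·15.5500]/1.25 = 4.9910. B = V − Δ·S = 29.4944.
Each (Δ,B) replicates both successor values, so the strategy is self-financing and V0 is arbitrage-free.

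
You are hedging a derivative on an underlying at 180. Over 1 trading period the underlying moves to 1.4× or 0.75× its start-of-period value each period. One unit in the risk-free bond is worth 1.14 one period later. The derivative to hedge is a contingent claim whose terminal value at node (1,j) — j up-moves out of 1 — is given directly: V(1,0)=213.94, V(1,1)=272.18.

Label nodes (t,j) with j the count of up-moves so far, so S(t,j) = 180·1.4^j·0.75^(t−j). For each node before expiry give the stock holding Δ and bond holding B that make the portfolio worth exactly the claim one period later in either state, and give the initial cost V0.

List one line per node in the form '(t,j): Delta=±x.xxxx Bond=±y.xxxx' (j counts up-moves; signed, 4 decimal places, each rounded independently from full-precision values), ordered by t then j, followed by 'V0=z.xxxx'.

The replicating-portfolio and risk-neutral prices coincide; use p* = (1.14−0.75)/(1.4−0.75) = 0.6000 for the latter.
At expiry t=1: V(1,0)=213.9400, V(1,1)=272.1800
Node (0,0) S=180.0000: V=(p*·272.1800+(1−p*)·213.9400)/1.14=218.3193; Δ=(272.1800−213.9400)/(252.0000−135.0000)=0.4978; B=V−Δ·S=128.7193
Root portfolio cost Δ·180+B reproduces V0=218.3193.

(0,0): Delta=0.4978 Bond=128.7193
V0=218.3193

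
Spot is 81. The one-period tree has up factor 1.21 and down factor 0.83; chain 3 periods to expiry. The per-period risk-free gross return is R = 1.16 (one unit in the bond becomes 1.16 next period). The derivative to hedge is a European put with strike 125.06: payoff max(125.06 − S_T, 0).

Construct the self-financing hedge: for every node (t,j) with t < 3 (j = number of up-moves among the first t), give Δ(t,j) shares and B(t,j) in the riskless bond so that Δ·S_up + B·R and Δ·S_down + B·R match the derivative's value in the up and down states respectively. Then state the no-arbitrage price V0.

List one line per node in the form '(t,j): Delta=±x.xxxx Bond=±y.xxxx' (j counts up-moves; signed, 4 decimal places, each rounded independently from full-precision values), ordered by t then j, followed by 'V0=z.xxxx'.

No-arbitrage ⇒ martingale measure with p* = (R−d)/(u−d) = 0.8684.
Payoff layer (t=3): V(3,0)=78.7453, V(3,1)=57.5409, V(3,2)=26.6286, V(3,3)=0.0000
(2,0): S=55.8009. Δ = (V_up−V_dn)/(S_up−S_dn) = (57.5409−78.7453)/(67.5191−46.3147) = -1.0000. V = [p*·57.5409 + (1−p*)·78.7453]/1.16 = 52.0094. B = V − Δ·S = 107.8103.
(2,1): S=81.3483. Δ = (V_up−V_dn)/(S_up−S_dn) = (26.6286−57.5409)/(98.4314−67.5191) = -1.0000. V = [p*·26.6286 + (1−p*)·57.5409]/1.16 = 26.4620. B = V − Δ·S = 107.8103.
(2,2): S=118.5921. Δ = (V_up−V_dn)/(S_up−S_dn) = (0.0000−26.6286)/(143.4964−98.4314) = -0.5909. V = [p*·0.0000 + (1−p*)·26.6286]/1.16 = 3.0205. B = V − Δ·S = 73.0956.
(1,0): S=67.2300. Δ = (V_up−V_dn)/(S_up−S_dn) = (26.4620−52.0094)/(81.3483−55.8009) = -1.0000. V = [p*·26.4620 + (1−p*)·52.0094]/1.16 = 25.7100. B = V − Δ·S = 92.9400.
(1,1): S=98.0100. Δ = (V_up−V_dn)/(S_up−S_dn) = (3.0205−26.4620)/(118.5921−81.3483) = -0.6294. V = [p*·3.0205 + (1−p*)·26.4620]/1.16 = 5.2628. B = V − Δ·S = 66.9512.
(0,0): S=81.0000. Δ = (V_up−V_dn)/(S_up−S_dn) = (5.2628−25.7100)/(98.0100−67.2300) = -0.6643. V = [p*·5.2628 + (1−p*)·25.7100]/1.16 = 6.8563. B = V − Δ·S = 60.6644.
Self-financing check: at every node Δ·S+B equals the discounted successor values.

(0,0): Delta=-0.6643 Bond=60.6644
(1,0): Delta=-1.0000 Bond=92.9400
(1,1): Delta=-0.6294 Bond=66.9512
(2,0): Delta=-1.0000 Bond=107.8103
(2,1): Delta=-1.0000 Bond=107.8103
(2,2): Delta=-0.5909 Bond=73.0956
V0=6.8563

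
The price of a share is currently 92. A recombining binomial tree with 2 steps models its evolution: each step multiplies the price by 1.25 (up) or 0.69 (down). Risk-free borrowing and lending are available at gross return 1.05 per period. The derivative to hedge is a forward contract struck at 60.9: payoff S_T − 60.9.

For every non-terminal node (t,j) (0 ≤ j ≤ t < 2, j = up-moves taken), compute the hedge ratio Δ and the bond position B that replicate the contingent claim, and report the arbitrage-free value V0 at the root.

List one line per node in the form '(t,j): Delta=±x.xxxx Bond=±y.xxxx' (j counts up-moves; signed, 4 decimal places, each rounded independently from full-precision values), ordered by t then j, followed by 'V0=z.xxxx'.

(0,0): Delta=1.0000 Bond=-55.2381
(1,0): Delta=1.0000 Bond=-58.0000
(1,1): Delta=1.0000 Bond=-58.0000
V0=36.7619

Since d<R<u, set p* = (R−d)/(u−d) = 0.6429; price each node as the discounted p*-expectation of its children.
Terminal payoffs: V(2,0)=-17.0988, V(2,1)=18.4500, V(2,2)=82.8500
(1,0): S=63.4800. Δ = (V_up−V_dn)/(S_up−S_dn) = (18.4500−-17.0988)/(79.3500−43.8012) = 1.0000. V = [p*·18.4500 + (1−p*)·-17.0988]/1.05 = 5.4800. B = V − Δ·S = -58.0000.
(1,1): S=115.0000. Δ = (V_up−V_dn)/(S_up−S_dn) = (82.8500−18.4500)/(143.7500−79.3500) = 1.0000. V = [p*·82.8500 + (1−p*)·18.4500]/1.05 = 57.0000. B = V − Δ·S = -58.0000.
(0,0): S=92.0000. Δ = (V_up−V_dn)/(S_up−S_dn) = (57.0000−5.4800)/(115.0000−63.4800) = 1.0000. V = [p*·57.0000 + (1−p*)·5.4800]/1.05 = 36.7619. B = V − Δ·S = -55.2381.
Root portfolio cost Δ·92+B reproduces V0=36.7619.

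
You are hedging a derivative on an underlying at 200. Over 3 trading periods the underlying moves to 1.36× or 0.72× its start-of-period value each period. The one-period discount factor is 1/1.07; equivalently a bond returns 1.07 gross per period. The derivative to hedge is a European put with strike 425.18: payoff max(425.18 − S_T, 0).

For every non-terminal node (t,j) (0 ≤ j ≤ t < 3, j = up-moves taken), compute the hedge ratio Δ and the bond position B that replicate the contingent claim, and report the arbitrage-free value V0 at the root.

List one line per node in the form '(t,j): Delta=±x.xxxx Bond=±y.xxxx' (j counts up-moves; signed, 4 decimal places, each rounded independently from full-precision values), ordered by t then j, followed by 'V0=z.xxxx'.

(0,0): Delta=-0.8410 Bond=325.6753
(1,0): Delta=-1.0000 Bond=371.3687
(1,1): Delta=-0.7713 Bond=329.5016
(2,0): Delta=-1.0000 Bond=397.3645
(2,1): Delta=-1.0000 Bond=397.3645
(2,2): Delta=-0.6709 Bond=315.4485
V0=157.4754

The replicating-portfolio and risk-neutral prices coincide; use p* = (1.07−0.72)/(1.36−0.72) = 0.5469 for the latter.
Terminal values V(3,·): V(3,0)=350.5304, V(3,1)=284.1752, V(3,2)=158.8376, V(3,3)=0.0000
  t=2,j=0: stock 103.6800 → up 141.0048 (V=284.1752), down 74.6496 (V=350.5304). Price 293.6845; hedge Δ=-1.0000, bond B=397.3645.
  t=2,j=1: stock 195.8400 → up 266.3424 (V=158.8376), down 141.0048 (V=284.1752). Price 201.5245; hedge Δ=-1.0000, bond B=397.3645.
  t=2,j=2: stock 369.9200 → up 503.0912 (V=0.0000), down 266.3424 (V=158.8376). Price 67.2648; hedge Δ=-0.6709, bond B=315.4485.
  t=1,j=0: stock 144.0000 → up 195.8400 (V=201.5245), down 103.6800 (V=293.6845). Price 227.3687; hedge Δ=-1.0000, bond B=371.3687.
  t=1,j=1: stock 272.0000 → up 369.9200 (V=67.2648), down 195.8400 (V=201.5245). Price 119.7207; hedge Δ=-0.7713, bond B=329.5016.
  t=0,j=0: stock 200.0000 → up 272.0000 (V=119.7207), down 144.0000 (V=227.3687). Price 157.4754; hedge Δ=-0.8410, bond B=325.6753.
Check: Δ(0,0)·S0 + B(0,0) = 157.4754 = V0.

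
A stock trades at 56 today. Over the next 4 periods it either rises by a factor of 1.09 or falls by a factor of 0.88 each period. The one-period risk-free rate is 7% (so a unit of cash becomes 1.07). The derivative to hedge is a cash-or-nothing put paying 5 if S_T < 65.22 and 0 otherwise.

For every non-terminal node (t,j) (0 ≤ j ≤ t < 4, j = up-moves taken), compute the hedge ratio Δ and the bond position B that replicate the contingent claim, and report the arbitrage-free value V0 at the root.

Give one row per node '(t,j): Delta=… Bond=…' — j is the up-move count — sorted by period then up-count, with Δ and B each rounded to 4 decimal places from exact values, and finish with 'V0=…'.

(0,0): Delta=-0.2570 Bond=15.6531
(1,0): Delta=0.0000 Bond=4.0815
(1,1): Delta=-0.2789 Bond=18.0822
(2,0): Delta=0.0000 Bond=4.3672
(2,1): Delta=0.0000 Bond=4.3672
(2,2): Delta=-0.3026 Bond=20.9249
(3,0): Delta=0.0000 Bond=4.6729
(3,1): Delta=0.0000 Bond=4.6729
(3,2): Delta=0.0000 Bond=4.6729
(3,3): Delta=-0.3283 Bond=24.2546
V0=1.2584

Under the risk-neutral measure, an up-move has probability p* = (R−d)/(u−d) = 0.9048 and values discount at R = 1.07.
Payoff layer (t=4): V(4,0)=5.0000, V(4,1)=5.0000, V(4,2)=5.0000, V(4,3)=5.0000, V(4,4)=0.0000
Node (3,0) S=38.1624: V=(p*·5.0000+(1−p*)·5.0000)/1.07=4.6729; Δ=(5.0000−5.0000)/(41.5971−33.5829)=0.0000; B=V−Δ·S=4.6729
Node (3,1) S=47.2694: V=(p*·5.0000+(1−p*)·5.0000)/1.07=4.6729; Δ=(5.0000−5.0000)/(51.5236−41.5971)=0.0000; B=V−Δ·S=4.6729
Node (3,2) S=58.5496: V=(p*·5.0000+(1−p*)·5.0000)/1.07=4.6729; Δ=(5.0000−5.0000)/(63.8190−51.5236)=0.0000; B=V−Δ·S=4.6729
Node (3,3) S=72.5216: V=(p*·0.0000+(1−p*)·5.0000)/1.07=0.4450; Δ=(0.0000−5.0000)/(79.0486−63.8190)=-0.3283; B=V−Δ·S=24.2546
Node (2,0) S=43.3664: V=(p*·4.6729+(1−p*)·4.6729)/1.07=4.3672; Δ=(4.6729−4.6729)/(47.2694−38.1624)=0.0000; B=V−Δ·S=4.3672
Node (2,1) S=53.7152: V=(p*·4.6729+(1−p*)·4.6729)/1.07=4.3672; Δ=(4.6729−4.6729)/(58.5496−47.2694)=0.0000; B=V−Δ·S=4.3672
Node (2,2) S=66.5336: V=(p*·0.4450+(1−p*)·4.6729)/1.07=0.7922; Δ=(0.4450−4.6729)/(72.5216−58.5496)=-0.3026; B=V−Δ·S=20.9249
Node (1,0) S=49.2800: V=(p*·4.3672+(1−p*)·4.3672)/1.07=4.0815; Δ=(4.3672−4.3672)/(53.7152−43.3664)=0.0000; B=V−Δ·S=4.0815
Node (1,1) S=61.0400: V=(p*·0.7922+(1−p*)·4.3672)/1.07=1.0586; Δ=(0.7922−4.3672)/(66.5336−53.7152)=-0.2789; B=V−Δ·S=18.0822
Node (0,0) S=56.0000: V=(p*·1.0586+(1−p*)·4.0815)/1.07=1.2584; Δ=(1.0586−4.0815)/(61.0400−49.2800)=-0.2570; B=V−Δ·S=15.6531
Each (Δ,B) replicates both successor values, so the strategy is self-financing and V0 is arbitrage-free.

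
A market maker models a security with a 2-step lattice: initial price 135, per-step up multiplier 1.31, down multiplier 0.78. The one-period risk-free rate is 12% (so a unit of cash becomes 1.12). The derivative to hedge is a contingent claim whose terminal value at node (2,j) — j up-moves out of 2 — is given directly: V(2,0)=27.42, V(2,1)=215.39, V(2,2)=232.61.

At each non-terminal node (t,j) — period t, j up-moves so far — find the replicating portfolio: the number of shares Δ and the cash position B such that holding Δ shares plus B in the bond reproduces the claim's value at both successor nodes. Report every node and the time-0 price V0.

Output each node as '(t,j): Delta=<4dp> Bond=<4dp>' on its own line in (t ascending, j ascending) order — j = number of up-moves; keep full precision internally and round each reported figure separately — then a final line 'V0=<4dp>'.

(0,0): Delta=0.9787 Bond=25.9693
(1,0): Delta=3.3681 Bond=-222.5135
(1,1): Delta=0.1837 Bond=169.6851
V0=158.0991

Risk-neutral probability p* = (R−d)/(u−d) = (1.12−0.78)/(1.31−0.78) = 0.6415.
Payoff layer (t=2): V(2,0)=27.4200, V(2,1)=215.3900, V(2,2)=232.6100
(1,0): S=105.3000. Δ = (V_up−V_dn)/(S_up−S_dn) = (215.3900−27.4200)/(137.9430−82.1340) = 3.3681. V = [p*·215.3900 + (1−p*)·27.4200]/1.12 = 132.1469. B = V − Δ·S = -222.5135.
(1,1): S=176.8500. Δ = (V_up−V_dn)/(S_up−S_dn) = (232.6100−215.3900)/(231.6735−137.9430) = 0.1837. V = [p*·232.6100 + (1−p*)·215.3900]/1.12 = 202.1757. B = V − Δ·S = 169.6851.
(0,0): S=135.0000. Δ = (V_up−V_dn)/(S_up−S_dn) = (202.1757−132.1469)/(176.8500−105.3000) = 0.9787. V = [p*·202.1757 + (1−p*)·132.1469]/1.12 = 158.0991. B = V − Δ·S = 25.9693.
Check: Δ(0,0)·S0 + B(0,0) = 158.0991 = V0.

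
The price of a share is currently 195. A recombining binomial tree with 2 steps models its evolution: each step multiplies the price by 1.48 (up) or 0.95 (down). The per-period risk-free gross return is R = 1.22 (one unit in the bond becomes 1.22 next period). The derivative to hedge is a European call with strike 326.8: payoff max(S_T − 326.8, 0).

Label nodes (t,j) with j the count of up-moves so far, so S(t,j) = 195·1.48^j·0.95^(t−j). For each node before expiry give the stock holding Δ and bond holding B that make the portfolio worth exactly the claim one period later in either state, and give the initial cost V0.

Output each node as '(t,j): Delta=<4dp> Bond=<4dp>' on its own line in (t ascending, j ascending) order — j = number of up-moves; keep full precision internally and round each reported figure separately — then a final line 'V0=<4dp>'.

(0,0): Delta=0.4054 Bond=-61.5514
(1,0): Delta=0.0000 Bond=0.0000
(1,1): Delta=0.6559 Bond=-147.4043
V0=17.4936

Risk-neutral probability p* = (R−d)/(u−d) = (1.22−0.95)/(1.48−0.95) = 0.5094.
Terminal values V(2,·): V(2,0)=0.0000, V(2,1)=0.0000, V(2,2)=100.3280
  t=1,j=0: stock 185.2500 → up 274.1700 (V=0.0000), down 175.9875 (V=0.0000). Price 0.0000; hedge Δ=0.0000, bond B=0.0000.
  t=1,j=1: stock 288.6000 → up 427.1280 (V=100.3280), down 274.1700 (V=0.0000). Price 41.8938; hedge Δ=0.6559, bond B=-147.4043.
  t=0,j=0: stock 195.0000 → up 288.6000 (V=41.8938), down 185.2500 (V=0.0000). Price 17.4936; hedge Δ=0.4054, bond B=-61.5514.
Self-financing check: at every node Δ·S+B equals the discounted successor values.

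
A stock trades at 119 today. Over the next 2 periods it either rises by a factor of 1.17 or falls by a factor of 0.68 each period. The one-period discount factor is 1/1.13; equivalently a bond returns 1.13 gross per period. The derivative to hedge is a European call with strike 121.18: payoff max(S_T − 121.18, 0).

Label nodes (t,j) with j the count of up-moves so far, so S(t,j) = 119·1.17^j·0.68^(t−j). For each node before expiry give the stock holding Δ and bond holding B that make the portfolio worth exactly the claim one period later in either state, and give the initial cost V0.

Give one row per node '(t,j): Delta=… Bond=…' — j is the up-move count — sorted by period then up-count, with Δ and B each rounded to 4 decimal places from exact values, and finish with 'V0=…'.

Risk-neutral probability p* = (R−d)/(u−d) = (1.13−0.68)/(1.17−0.68) = 0.9184.
At expiry t=2: V(2,0)=0.0000, V(2,1)=0.0000, V(2,2)=41.7191
(1,0): S=80.9200. Δ = (V_up−V_dn)/(S_up−S_dn) = (0.0000−0.0000)/(94.6764−55.0256) = 0.0000. V = [p*·0.0000 + (1−p*)·0.0000]/1.13 = 0.0000. B = V − Δ·S = 0.0000.
(1,1): S=139.2300. Δ = (V_up−V_dn)/(S_up−S_dn) = (41.7191−0.0000)/(162.8991−94.6764) = 0.6115. V = [p*·41.7191 + (1−p*)·0.0000]/1.13 = 33.9057. B = V − Δ·S = -51.2353.
(0,0): S=119.0000. Δ = (V_up−V_dn)/(S_up−S_dn) = (33.9057−0.0000)/(139.2300−80.9200) = 0.5815. V = [p*·33.9057 + (1−p*)·0.0000]/1.13 = 27.5557. B = V − Δ·S = -41.6397.
Root portfolio cost Δ·119+B reproduces V0=27.5557.

(0,0): Delta=0.5815 Bond=-41.6397
(1,0): Delta=0.0000 Bond=0.0000
(1,1): Delta=0.6115 Bond=-51.2353
V0=27.5557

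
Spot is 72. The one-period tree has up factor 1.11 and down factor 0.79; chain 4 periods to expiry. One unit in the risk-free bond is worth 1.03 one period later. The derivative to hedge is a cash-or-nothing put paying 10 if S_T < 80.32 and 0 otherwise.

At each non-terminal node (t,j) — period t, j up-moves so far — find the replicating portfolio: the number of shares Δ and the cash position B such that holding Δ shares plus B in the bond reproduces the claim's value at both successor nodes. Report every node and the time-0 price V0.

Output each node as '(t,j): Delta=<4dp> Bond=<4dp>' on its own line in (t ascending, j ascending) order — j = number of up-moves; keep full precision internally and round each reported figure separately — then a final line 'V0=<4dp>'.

(0,0): Delta=-0.1676 Bond=18.1385
(1,0): Delta=0.0000 Bond=9.1514
(1,1): Delta=-0.2073 Bond=21.8597
(2,0): Delta=0.0000 Bond=9.4260
(2,1): Delta=0.0000 Bond=9.4260
(2,2): Delta=-0.2565 Bond=26.8787
(3,0): Delta=0.0000 Bond=9.7087
(3,1): Delta=0.0000 Bond=9.7087
(3,2): Delta=0.0000 Bond=9.7087
(3,3): Delta=-0.3174 Bond=33.6772
V0=6.0736

No-arbitrage ⇒ martingale measure with p* = (R−d)/(u−d) = 0.7500.
Payoff layer (t=4): V(4,0)=10.0000, V(4,1)=10.0000, V(4,2)=10.0000, V(4,3)=10.0000, V(4,4)=0.0000
Node (3,0) S=35.4988: V=(p*·10.0000+(1−p*)·10.0000)/1.03=9.7087; Δ=(10.0000−10.0000)/(39.4037−28.0441)=0.0000; B=V−Δ·S=9.7087
Node (3,1) S=49.8781: V=(p*·10.0000+(1−p*)·10.0000)/1.03=9.7087; Δ=(10.0000−10.0000)/(55.3647−39.4037)=0.0000; B=V−Δ·S=9.7087
Node (3,2) S=70.0818: V=(p*·10.0000+(1−p*)·10.0000)/1.03=9.7087; Δ=(10.0000−10.0000)/(77.7909−55.3647)=0.0000; B=V−Δ·S=9.7087
Node (3,3) S=98.4694: V=(p*·0.0000+(1−p*)·10.0000)/1.03=2.4272; Δ=(0.0000−10.0000)/(109.3011−77.7909)=-0.3174; B=V−Δ·S=33.6772
Node (2,0) S=44.9352: V=(p*·9.7087+(1−p*)·9.7087)/1.03=9.4260; Δ=(9.7087−9.7087)/(49.8781−35.4988)=0.0000; B=V−Δ·S=9.4260
Node (2,1) S=63.1368: V=(p*·9.7087+(1−p*)·9.7087)/1.03=9.4260; Δ=(9.7087−9.7087)/(70.0818−49.8781)=0.0000; B=V−Δ·S=9.4260
Node (2,2) S=88.7112: V=(p*·2.4272+(1−p*)·9.7087)/1.03=4.1239; Δ=(2.4272−9.7087)/(98.4694−70.0818)=-0.2565; B=V−Δ·S=26.8787
Node (1,0) S=56.8800: V=(p*·9.4260+(1−p*)·9.4260)/1.03=9.1514; Δ=(9.4260−9.4260)/(63.1368−44.9352)=0.0000; B=V−Δ·S=9.1514
Node (1,1) S=79.9200: V=(p*·4.1239+(1−p*)·9.4260)/1.03=5.2907; Δ=(4.1239−9.4260)/(88.7112−63.1368)=-0.2073; B=V−Δ·S=21.8597
Node (0,0) S=72.0000: V=(p*·5.2907+(1−p*)·9.1514)/1.03=6.0736; Δ=(5.2907−9.1514)/(79.9200−56.8800)=-0.1676; B=V−Δ·S=18.1385
Check: Δ(0,0)·S0 + B(0,0) = 6.0736 = V0.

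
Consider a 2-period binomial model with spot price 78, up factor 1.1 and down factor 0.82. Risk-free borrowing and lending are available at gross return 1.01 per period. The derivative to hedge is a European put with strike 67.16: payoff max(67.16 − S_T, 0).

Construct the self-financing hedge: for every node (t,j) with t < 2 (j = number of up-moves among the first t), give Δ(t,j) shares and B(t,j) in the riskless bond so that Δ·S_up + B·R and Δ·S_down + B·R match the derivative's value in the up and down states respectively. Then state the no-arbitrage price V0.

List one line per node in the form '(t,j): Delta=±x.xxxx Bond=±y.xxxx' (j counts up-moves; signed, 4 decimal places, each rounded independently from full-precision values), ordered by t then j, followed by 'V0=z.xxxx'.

Risk-neutral probability p* = (R−d)/(u−d) = (1.01−0.82)/(1.1−0.82) = 0.6786.
At expiry t=2: V(2,0)=14.7128, V(2,1)=0.0000, V(2,2)=0.0000
Node (1,0) S=63.9600: V=(p*·0.0000+(1−p*)·14.7128)/1.01=4.6823; Δ=(0.0000−14.7128)/(70.3560−52.4472)=-0.8215; B=V−Δ·S=57.2280
Node (1,1) S=85.8000: V=(p*·0.0000+(1−p*)·0.0000)/1.01=0.0000; Δ=(0.0000−0.0000)/(94.3800−70.3560)=0.0000; B=V−Δ·S=0.0000
Node (0,0) S=78.0000: V=(p*·0.0000+(1−p*)·4.6823)/1.01=1.4901; Δ=(0.0000−4.6823)/(85.8000−63.9600)=-0.2144; B=V−Δ·S=18.2126
Self-financing check: at every node Δ·S+B equals the discounted successor values.

(0,0): Delta=-0.2144 Bond=18.2126
(1,0): Delta=-0.8215 Bond=57.2280
(1,1): Delta=0.0000 Bond=0.0000
V0=1.4901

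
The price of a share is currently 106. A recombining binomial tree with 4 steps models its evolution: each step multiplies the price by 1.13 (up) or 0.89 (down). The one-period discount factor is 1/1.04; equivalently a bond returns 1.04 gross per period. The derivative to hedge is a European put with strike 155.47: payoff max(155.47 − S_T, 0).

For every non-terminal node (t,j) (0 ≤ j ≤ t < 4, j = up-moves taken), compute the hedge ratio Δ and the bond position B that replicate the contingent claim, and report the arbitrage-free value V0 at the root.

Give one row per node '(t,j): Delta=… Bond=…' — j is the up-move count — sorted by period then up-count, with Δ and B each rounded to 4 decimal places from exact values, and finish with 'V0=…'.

(0,0): Delta=-0.8519 Bond=119.4613
(1,0): Delta=-1.0000 Bond=138.2123
(1,1): Delta=-0.7819 Bond=115.8563
(2,0): Delta=-1.0000 Bond=143.7408
(2,1): Delta=-1.0000 Bond=143.7408
(2,2): Delta=-0.6788 Bond=106.5404
(3,0): Delta=-1.0000 Bond=149.4904
(3,1): Delta=-1.0000 Bond=149.4904
(3,2): Delta=-1.0000 Bond=149.4904
(3,3): Delta=-0.5271 Bond=87.5890
V0=29.1607

Since d<R<u, set p* = (R−d)/(u−d) = 0.6250; price each node as the discounted p*-expectation of its children.
At expiry t=4: V(4,0)=88.9632, V(4,1)=71.0288, V(4,2)=48.2582, V(4,3)=19.3471, V(4,4)=0.0000
  t=3,j=0: stock 74.7267 → up 84.4412 (V=71.0288), down 66.5068 (V=88.9632). Price 74.7637; hedge Δ=-1.0000, bond B=149.4904.
  t=3,j=1: stock 94.8777 → up 107.2118 (V=48.2582), down 84.4412 (V=71.0288). Price 54.6126; hedge Δ=-1.0000, bond B=149.4904.
  t=3,j=2: stock 120.4627 → up 136.1229 (V=19.3471), down 107.2118 (V=48.2582). Price 29.0276; hedge Δ=-1.0000, bond B=149.4904.
  t=3,j=3: stock 152.9471 → up 172.8302 (V=0.0000), down 136.1229 (V=19.3471). Price 6.9761; hedge Δ=-0.5271, bond B=87.5890.
  t=2,j=0: stock 83.9626 → up 94.8777 (V=54.6126), down 74.7267 (V=74.7637). Price 59.7782; hedge Δ=-1.0000, bond B=143.7408.
  t=2,j=1: stock 106.6042 → up 120.4627 (V=29.0276), down 94.8777 (V=54.6126). Price 37.1366; hedge Δ=-1.0000, bond B=143.7408.
  t=2,j=2: stock 135.3514 → up 152.9471 (V=6.9761), down 120.4627 (V=29.0276). Price 14.6591; hedge Δ=-0.6788, bond B=106.5404.
  t=1,j=0: stock 94.3400 → up 106.6042 (V=37.1366), down 83.9626 (V=59.7782). Price 43.8723; hedge Δ=-1.0000, bond B=138.2123.
  t=1,j=1: stock 119.7800 → up 135.3514 (V=14.6591), down 106.6042 (V=37.1366). Price 22.2001; hedge Δ=-0.7819, bond B=115.8563.
  t=0,j=0: stock 106.0000 → up 119.7800 (V=22.2001), down 94.3400 (V=43.8723). Price 29.1607; hedge Δ=-0.8519, bond B=119.4613.
The time-0 hedge costs 29.1607, which is the no-arbitrage price.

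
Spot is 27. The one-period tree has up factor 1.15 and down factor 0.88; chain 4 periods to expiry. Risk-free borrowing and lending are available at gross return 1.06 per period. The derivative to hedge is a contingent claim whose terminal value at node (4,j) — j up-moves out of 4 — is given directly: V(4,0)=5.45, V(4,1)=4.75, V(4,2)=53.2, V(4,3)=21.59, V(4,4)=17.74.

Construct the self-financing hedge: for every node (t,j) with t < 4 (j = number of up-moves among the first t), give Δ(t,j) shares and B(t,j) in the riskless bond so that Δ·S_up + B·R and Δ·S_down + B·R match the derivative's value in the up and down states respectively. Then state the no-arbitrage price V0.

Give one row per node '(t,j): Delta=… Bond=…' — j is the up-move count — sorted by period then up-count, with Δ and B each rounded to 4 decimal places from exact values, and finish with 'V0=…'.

(0,0): Delta=-0.5124 Bond=36.2771
(1,0): Delta=1.0275 Bond=1.8647
(1,1): Delta=-1.1016 Bond=56.7482
(2,0): Delta=5.3586 Bond=-88.5816
(2,1): Delta=-0.6296 Bond=47.2556
(2,2): Delta=-1.2822 Bond=66.6018
(3,0): Delta=-0.1409 Bond=7.2939
(3,1): Delta=7.4628 Bond=-144.4916
(3,2): Delta=-3.7258 Bond=147.3823
(3,3): Delta=-0.3472 Bond=32.2058
V0=22.4424

Risk-neutral probability p* = (R−d)/(u−d) = (1.06−0.88)/(1.15−0.88) = 0.6667.
Terminal values V(4,·): V(4,0)=5.4500, V(4,1)=4.7500, V(4,2)=53.2000, V(4,3)=21.5900, V(4,4)=17.7400
  t=3,j=0: stock 18.3997 → up 21.1597 (V=4.7500), down 16.1918 (V=5.4500). Price 4.7013; hedge Δ=-0.1409, bond B=7.2939.
  t=3,j=1: stock 24.0451 → up 27.6519 (V=53.2000), down 21.1597 (V=4.7500). Price 34.9528; hedge Δ=7.4628, bond B=-144.4916.
  t=3,j=2: stock 31.4226 → up 36.1360 (V=21.5900), down 27.6519 (V=53.2000). Price 30.3082; hedge Δ=-3.7258, bond B=147.3823.
  t=3,j=3: stock 41.0636 → up 47.2232 (V=17.7400), down 36.1360 (V=21.5900). Price 17.9465; hedge Δ=-0.3472, bond B=32.2058.
  t=2,j=0: stock 20.9088 → up 24.0451 (V=34.9528), down 18.3997 (V=4.7013). Price 23.4613; hedge Δ=5.3586, bond B=-88.5816.
  t=2,j=1: stock 27.3240 → up 31.4226 (V=30.3082), down 24.0451 (V=34.9528). Price 30.0532; hedge Δ=-0.6296, bond B=47.2556.
  t=2,j=2: stock 35.7075 → up 41.0636 (V=17.9465), down 31.4226 (V=30.3082). Price 20.8180; hedge Δ=-1.2822, bond B=66.6018.
  t=1,j=0: stock 23.7600 → up 27.3240 (V=30.0532), down 20.9088 (V=23.4613). Price 26.2792; hedge Δ=1.0275, bond B=1.8647.
  t=1,j=1: stock 31.0500 → up 35.7075 (V=20.8180), down 27.3240 (V=30.0532). Price 22.5438; hedge Δ=-1.1016, bond B=56.7482.
  t=0,j=0: stock 27.0000 → up 31.0500 (V=22.5438), down 23.7600 (V=26.2792). Price 22.4424; hedge Δ=-0.5124, bond B=36.2771.
Root portfolio cost Δ·27+B reproduces V0=22.4424.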